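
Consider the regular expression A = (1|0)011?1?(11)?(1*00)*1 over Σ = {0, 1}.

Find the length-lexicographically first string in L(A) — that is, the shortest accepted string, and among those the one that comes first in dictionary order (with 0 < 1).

By inspection of the expression, no string of length less than 4 matches, and 0011 is the lexicographically first match of length 4.

0011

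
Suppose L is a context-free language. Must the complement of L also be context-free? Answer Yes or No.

CFLs are closed under union, so if they were also closed under complement they would be closed under intersection by De Morgan (L₁ ∩ L₂ is the complement of the union of the complements). But {aⁿbⁿcᵐ} ∩ {aᵐbⁿcⁿ} = {aⁿbⁿcⁿ} is not context-free although both operands are.

No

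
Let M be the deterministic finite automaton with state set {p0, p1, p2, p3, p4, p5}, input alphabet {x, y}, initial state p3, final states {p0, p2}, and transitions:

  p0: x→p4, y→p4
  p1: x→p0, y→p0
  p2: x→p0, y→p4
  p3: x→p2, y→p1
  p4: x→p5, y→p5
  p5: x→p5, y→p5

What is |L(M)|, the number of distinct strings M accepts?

The useful subgraph on states {p0, p1, p2, p3} is acyclic, so L(M) is finite; the longest accepting path visits 3 useful states, giving maximum string length 2.
Counting accepting paths from p3 by length: 1 of length 1, 3 of length 2. Total 4.

4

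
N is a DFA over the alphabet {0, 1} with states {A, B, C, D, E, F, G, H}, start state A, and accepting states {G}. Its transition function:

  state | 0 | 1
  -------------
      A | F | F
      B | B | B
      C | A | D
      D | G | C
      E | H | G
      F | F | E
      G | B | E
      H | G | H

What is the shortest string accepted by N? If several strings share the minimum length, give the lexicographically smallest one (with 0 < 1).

A breadth-first search from A reaches an accepting state first via the path A → F → E → G on input 011.
No string of length < 3 is accepted (BFS exhausts all shorter strings without reaching an accepting state), and 011 is the lexicographically least accepting string of length 3.

011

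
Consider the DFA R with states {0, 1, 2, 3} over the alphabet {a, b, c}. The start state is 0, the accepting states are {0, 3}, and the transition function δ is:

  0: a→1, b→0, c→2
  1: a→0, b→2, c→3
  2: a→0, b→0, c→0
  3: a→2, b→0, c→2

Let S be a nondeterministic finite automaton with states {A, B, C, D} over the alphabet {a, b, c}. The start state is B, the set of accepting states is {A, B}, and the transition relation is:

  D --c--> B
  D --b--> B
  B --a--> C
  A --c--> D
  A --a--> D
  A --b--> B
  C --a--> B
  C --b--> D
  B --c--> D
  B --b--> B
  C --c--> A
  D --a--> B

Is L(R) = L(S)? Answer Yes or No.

Exploring the product automaton R × S from the start pair (0, B), following both machines on each input symbol, reaches 4 state pairs: (0, B), (1, C), (2, D), (3, A).
R accepts in {0, 3} and S accepts in {A, B}. In every reachable pair the two components are either both accepting — (0, B), (3, A) — or both non-accepting, so no string is accepted by exactly one of the machines: L(R) \ L(S) and L(S) \ L(R) are both empty.
Hence every string is accepted by R iff it is accepted by S, and the two languages coincide.

Yes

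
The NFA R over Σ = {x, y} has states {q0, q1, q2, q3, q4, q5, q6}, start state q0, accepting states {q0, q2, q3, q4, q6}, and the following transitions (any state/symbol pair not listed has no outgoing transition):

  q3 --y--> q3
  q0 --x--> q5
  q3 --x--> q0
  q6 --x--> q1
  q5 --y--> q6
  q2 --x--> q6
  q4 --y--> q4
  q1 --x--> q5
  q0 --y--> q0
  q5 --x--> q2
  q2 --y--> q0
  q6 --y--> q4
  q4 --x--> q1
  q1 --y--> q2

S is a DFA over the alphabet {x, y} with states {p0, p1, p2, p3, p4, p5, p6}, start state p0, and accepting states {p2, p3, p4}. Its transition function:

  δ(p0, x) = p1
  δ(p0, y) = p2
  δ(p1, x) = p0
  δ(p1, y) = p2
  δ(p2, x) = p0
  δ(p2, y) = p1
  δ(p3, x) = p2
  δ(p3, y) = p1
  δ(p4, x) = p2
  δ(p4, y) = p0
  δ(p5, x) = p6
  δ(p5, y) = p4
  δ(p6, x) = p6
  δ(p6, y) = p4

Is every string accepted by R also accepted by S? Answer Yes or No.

The empty string ε is in L(R) but not in L(S).
So L(R) ⊄ L(S).

No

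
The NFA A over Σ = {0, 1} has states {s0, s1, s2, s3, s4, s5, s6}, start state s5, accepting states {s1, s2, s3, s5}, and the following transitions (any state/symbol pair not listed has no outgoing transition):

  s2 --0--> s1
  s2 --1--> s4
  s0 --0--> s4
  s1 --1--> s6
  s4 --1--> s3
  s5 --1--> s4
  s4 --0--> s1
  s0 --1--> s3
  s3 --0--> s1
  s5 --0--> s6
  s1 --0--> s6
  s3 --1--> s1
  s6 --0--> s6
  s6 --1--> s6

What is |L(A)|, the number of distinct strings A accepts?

5

The useful subgraph on states {s1, s3, s4, s5} is acyclic, so L(A) is finite; the longest accepting path visits 4 useful states, giving maximum string length 3.
Counting accepting paths from s5 by length: 1 of length 0, 2 of length 2, 2 of length 3. Total 5.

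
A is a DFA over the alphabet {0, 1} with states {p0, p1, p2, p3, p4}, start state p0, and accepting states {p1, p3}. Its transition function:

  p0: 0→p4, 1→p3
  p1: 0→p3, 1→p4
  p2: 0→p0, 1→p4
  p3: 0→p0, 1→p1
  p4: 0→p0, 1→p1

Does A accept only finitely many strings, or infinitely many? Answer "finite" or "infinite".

infinite

State p0 is reachable from the start and can reach an accepting state, and it lies on the cycle p0 → p3 → p0.
Traversing that cycle any number of times yields accepted strings of unbounded length, so the language is infinite.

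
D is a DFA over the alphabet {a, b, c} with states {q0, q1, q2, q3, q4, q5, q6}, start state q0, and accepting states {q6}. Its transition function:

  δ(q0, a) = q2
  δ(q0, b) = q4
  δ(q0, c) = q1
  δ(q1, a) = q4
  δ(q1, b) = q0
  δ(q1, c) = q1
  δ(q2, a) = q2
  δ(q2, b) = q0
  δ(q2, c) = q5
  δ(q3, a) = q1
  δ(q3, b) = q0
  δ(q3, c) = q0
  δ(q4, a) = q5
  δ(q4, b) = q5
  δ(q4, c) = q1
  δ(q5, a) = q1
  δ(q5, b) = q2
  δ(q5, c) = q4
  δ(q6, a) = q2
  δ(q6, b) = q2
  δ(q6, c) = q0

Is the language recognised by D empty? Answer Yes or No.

Yes

The states reachable from the start state are {q0, q1, q2, q4, q5}.
None of the accepting states {q6} is reachable, so no string is accepted and L(D) = ∅.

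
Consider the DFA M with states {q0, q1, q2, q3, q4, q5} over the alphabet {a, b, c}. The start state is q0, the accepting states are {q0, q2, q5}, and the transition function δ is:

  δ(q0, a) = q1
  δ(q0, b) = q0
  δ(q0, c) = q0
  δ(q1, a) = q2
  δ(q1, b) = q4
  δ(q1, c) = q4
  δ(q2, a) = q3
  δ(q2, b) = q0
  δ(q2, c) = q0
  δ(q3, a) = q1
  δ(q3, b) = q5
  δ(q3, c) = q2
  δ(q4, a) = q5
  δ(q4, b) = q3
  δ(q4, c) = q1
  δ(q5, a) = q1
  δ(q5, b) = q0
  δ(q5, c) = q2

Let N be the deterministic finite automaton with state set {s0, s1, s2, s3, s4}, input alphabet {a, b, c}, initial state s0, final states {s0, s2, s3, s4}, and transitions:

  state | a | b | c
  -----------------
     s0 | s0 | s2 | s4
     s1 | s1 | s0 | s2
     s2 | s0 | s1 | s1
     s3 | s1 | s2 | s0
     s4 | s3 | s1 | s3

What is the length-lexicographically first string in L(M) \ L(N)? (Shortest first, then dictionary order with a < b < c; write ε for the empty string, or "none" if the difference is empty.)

bb

The string bb is accepted by M but not by N.
No shorter string lies in the difference, and bb is the lexicographically first length-2 string in L(M) \ L(N).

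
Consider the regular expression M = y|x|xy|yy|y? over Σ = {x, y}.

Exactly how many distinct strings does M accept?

The expression has no Kleene star, so L(M) is finite. Expanding the alternatives gives {ε, x, y, xy, yy}.
That is 1 of length 0, 2 of length 1, 2 of length 2: 5 strings in all.

5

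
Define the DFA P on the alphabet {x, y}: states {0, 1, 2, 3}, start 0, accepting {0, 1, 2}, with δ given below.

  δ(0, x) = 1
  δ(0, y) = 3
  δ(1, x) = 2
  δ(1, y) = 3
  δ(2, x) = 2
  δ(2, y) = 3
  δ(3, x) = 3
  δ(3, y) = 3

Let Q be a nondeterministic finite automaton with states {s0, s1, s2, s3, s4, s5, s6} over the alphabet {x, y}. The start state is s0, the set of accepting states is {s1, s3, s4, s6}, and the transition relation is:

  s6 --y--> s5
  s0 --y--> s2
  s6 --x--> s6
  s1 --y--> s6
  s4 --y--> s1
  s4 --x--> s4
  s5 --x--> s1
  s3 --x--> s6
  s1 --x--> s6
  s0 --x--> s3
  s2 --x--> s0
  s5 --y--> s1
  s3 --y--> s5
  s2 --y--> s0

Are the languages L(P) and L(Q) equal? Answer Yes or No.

No

The empty string ε is accepted by P but rejected by Q.
So L(P) ≠ L(Q).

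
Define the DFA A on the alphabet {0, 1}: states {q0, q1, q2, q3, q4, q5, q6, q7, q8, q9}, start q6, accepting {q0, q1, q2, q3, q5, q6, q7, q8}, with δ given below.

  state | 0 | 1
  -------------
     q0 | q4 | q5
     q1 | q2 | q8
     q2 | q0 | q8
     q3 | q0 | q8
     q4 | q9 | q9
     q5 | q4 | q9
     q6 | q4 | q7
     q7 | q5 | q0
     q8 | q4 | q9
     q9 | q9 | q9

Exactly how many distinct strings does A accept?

5

The useful subgraph on states {q0, q5, q6, q7} is acyclic, so L(A) is finite; the longest accepting path visits 4 useful states, giving maximum string length 3.
Counting accepting paths from q6 by length: 1 of length 0, 1 of length 1, 2 of length 2, 1 of length 3. Total 5.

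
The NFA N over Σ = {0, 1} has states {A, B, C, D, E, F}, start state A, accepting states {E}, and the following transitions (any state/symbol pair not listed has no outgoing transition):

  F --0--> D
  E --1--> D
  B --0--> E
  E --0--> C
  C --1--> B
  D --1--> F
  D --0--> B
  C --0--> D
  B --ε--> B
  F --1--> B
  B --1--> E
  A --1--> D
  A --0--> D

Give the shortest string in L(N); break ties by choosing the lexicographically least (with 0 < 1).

A breadth-first search from A reaches an accepting state first via the path A → D → B → E on input 000.
No string of length < 3 is accepted (BFS exhausts all shorter strings without reaching an accepting state), and 000 is the lexicographically least accepting string of length 3.

000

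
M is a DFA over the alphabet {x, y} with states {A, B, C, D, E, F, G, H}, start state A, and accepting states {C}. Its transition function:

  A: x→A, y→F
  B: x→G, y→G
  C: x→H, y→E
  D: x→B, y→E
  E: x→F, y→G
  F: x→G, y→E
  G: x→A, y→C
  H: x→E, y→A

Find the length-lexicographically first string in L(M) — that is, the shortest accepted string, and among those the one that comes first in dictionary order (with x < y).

yxy

A breadth-first search from A reaches an accepting state first via the path A → F → G → C on input yxy.
No string of length < 3 is accepted (BFS exhausts all shorter strings without reaching an accepting state), and yxy is the lexicographically least accepting string of length 3.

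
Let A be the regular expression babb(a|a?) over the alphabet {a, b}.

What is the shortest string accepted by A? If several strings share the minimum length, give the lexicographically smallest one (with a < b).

By inspection of the expression, no string of length less than 4 matches, and babb is the lexicographically first match of length 4.

babb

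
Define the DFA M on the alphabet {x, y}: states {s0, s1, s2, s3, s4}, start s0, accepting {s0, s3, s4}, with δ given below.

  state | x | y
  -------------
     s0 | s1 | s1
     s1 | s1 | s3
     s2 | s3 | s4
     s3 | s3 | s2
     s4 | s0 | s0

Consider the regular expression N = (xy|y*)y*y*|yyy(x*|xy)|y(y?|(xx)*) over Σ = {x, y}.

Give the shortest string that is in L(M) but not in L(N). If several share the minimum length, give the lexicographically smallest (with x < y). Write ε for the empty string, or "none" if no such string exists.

The string xxy is accepted by M but not by N.
No shorter string lies in the difference, and xxy is the lexicographically first length-3 string in L(M) \ L(N).

xxy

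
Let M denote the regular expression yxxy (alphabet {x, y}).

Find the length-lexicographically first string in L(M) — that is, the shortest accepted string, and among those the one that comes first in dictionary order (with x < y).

yxxy

By inspection of the expression, no string of length less than 4 matches, and yxxy is the lexicographically first match of length 4.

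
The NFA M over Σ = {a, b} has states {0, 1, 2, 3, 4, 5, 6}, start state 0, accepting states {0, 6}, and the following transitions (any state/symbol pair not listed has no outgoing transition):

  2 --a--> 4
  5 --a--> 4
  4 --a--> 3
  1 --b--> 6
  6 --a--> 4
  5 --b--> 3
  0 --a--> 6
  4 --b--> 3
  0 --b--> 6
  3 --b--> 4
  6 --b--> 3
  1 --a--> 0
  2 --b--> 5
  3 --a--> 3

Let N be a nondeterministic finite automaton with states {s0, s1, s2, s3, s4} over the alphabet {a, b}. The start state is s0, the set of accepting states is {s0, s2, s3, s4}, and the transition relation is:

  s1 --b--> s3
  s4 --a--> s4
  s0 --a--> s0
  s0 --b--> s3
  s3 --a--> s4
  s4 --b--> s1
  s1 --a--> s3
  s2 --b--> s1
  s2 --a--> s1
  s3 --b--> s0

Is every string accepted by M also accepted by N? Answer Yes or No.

Yes

Exploring the product automaton M × N from the start pair (0, s0), following both machines on each input symbol, reaches 11 state pairs: (0, s0), (6, s0), (6, s3), (4, s0), (3, s3), (4, s4), (3, s0), (3, s4), (3, s1), (4, s3), (4, s1).
M accepts in {0, 6} and N accepts in {s0, s2, s3, s4}. The reachable pairs whose M-component is accepting are (0, s0), (6, s0), (6, s3); in each of them the N-component is accepting too, so the product for L(M) \ L(N) (M-component accepting, N-component rejecting) has no reachable accepting pair and the difference is empty.
Hence every string in L(M) is also in L(N).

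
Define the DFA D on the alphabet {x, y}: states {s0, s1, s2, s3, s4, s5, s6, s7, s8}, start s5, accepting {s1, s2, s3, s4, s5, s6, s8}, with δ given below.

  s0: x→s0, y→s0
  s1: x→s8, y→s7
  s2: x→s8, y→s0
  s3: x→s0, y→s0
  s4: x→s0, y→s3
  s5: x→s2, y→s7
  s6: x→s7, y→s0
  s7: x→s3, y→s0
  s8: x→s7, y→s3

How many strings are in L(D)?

The useful subgraph on states {s2, s3, s5, s7, s8} is acyclic, so L(D) is finite; the longest accepting path visits 5 useful states, giving maximum string length 4.
Counting accepting paths from s5 by length: 1 of length 0, 1 of length 1, 2 of length 2, 1 of length 3, 1 of length 4. Total 6.

6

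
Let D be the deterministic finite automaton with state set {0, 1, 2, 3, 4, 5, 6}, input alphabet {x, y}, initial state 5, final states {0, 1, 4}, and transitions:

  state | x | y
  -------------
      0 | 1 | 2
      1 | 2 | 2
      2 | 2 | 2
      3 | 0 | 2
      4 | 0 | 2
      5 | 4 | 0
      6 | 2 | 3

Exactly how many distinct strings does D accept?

The useful subgraph on states {0, 1, 4, 5} is acyclic, so L(D) is finite; the longest accepting path visits 4 useful states, giving maximum string length 3.
Counting accepting paths from 5 by length: 2 of length 1, 2 of length 2, 1 of length 3. Total 5.

5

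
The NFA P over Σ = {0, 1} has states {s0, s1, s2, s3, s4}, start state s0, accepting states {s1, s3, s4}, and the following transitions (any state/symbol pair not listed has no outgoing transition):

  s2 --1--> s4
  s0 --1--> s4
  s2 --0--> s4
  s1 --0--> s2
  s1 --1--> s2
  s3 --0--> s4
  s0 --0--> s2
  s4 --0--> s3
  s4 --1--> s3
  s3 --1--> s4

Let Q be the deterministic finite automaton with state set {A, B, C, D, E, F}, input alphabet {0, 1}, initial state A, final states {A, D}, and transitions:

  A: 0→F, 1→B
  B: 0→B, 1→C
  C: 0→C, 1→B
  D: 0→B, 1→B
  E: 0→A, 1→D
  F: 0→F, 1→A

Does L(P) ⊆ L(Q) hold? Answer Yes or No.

No

The string 1 is in L(P) but not in L(Q).
So L(P) ⊄ L(Q).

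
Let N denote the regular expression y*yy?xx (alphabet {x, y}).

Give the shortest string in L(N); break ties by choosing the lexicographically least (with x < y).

By inspection of the expression, no string of length less than 3 matches, and yxx is the lexicographically first match of length 3.

yxx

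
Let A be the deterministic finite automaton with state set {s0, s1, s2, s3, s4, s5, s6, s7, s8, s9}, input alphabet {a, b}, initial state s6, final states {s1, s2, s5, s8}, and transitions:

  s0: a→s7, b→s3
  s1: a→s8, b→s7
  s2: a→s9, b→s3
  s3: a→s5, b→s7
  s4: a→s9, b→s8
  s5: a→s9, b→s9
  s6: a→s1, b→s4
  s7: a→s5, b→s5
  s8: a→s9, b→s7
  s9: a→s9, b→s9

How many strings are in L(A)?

The useful subgraph on states {s1, s4, s5, s6, s7, s8} is acyclic, so L(A) is finite; the longest accepting path visits 5 useful states, giving maximum string length 4.
Counting accepting paths from s6 by length: 1 of length 1, 2 of length 2, 2 of length 3, 4 of length 4. Total 9.

9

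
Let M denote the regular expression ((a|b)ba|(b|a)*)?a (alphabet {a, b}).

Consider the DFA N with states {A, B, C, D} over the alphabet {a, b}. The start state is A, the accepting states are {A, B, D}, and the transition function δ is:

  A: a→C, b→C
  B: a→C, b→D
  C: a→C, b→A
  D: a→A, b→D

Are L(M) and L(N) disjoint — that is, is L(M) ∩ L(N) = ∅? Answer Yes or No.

Converting the expression M to a DFA (subset construction, then merging equivalent states) gives the minimal DFA with states {m0, m1}, start state m0, accepting states {m1} and transitions m0: a→m1, b→m0; m1: a→m1, b→m0.
Exploring the product automaton M × N from the start pair (m0, A), following both machines on each input symbol, reaches 3 state pairs: (m0, A), (m1, C), (m0, C).
M accepts in {m1} and N accepts in {A, B, D}; no reachable pair has both components accepting, so no string drives both machines to acceptance simultaneously and L(M) ∩ L(N) = ∅.
So no string is accepted by both, and the intersection is empty.

Yes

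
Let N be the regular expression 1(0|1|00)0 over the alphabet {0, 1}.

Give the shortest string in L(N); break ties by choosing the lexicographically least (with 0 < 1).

100

By inspection of the expression, no string of length less than 3 matches, and 100 is the lexicographically first match of length 3.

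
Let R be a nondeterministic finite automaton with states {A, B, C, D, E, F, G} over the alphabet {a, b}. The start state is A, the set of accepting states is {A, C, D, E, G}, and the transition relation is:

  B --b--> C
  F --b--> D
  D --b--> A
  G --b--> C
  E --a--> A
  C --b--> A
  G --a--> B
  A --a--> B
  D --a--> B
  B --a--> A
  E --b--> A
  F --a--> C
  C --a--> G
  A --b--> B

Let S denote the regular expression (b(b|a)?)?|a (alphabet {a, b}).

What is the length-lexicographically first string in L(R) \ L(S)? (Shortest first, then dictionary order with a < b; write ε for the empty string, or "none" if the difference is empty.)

The string aa is accepted by R but not by S.
No shorter string lies in the difference, and aa is the lexicographically first length-2 string in L(R) \ L(S).

aa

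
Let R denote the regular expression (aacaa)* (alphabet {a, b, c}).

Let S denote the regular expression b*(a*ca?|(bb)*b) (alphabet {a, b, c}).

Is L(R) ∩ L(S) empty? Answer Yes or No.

Converting the expression R to a DFA (subset construction, then merging equivalent states) gives the minimal DFA with states {r0, r1, r2, r3, r4, r5}, start state r0, accepting states {r0} and transitions r0: a→r1, b→r2, c→r2; r1: a→r3, b→r2, c→r2; r2: a→r2, b→r2, c→r2; r3: a→r2, b→r2, c→r4; r4: a→r5, b→r2, c→r2; r5: a→r0, b→r2, c→r2.
Converting the expression S to a DFA (subset construction, then merging equivalent states) gives the minimal DFA with states {s0, s1, s2, s3, s4, s5}, start state s0, accepting states {s2, s3, s5} and transitions s0: a→s1, b→s2, c→s3; s1: a→s1, b→s4, c→s3; s2: a→s1, b→s2, c→s3; s3: a→s5, b→s4, c→s4; s4: a→s4, b→s4, c→s4; s5: a→s4, b→s4, c→s4.
Exploring the product automaton R × S from the start pair (r0, s0), following both machines on each input symbol, reaches 15 state pairs: (r0, s0), (r1, s1), (r2, s2), (r2, s3), (r3, s1), (r2, s4), (r2, s1), (r2, s5), (r4, s3), (r5, s5), (r0, s4), (r1, s4), (r3, s4), (r4, s4), (r5, s4).
R accepts in {r0} and S accepts in {s2, s3, s5}; no reachable pair has both components accepting, so no string drives both machines to acceptance simultaneously and L(R) ∩ L(S) = ∅.
So no string is accepted by both, and the intersection is empty.

Yes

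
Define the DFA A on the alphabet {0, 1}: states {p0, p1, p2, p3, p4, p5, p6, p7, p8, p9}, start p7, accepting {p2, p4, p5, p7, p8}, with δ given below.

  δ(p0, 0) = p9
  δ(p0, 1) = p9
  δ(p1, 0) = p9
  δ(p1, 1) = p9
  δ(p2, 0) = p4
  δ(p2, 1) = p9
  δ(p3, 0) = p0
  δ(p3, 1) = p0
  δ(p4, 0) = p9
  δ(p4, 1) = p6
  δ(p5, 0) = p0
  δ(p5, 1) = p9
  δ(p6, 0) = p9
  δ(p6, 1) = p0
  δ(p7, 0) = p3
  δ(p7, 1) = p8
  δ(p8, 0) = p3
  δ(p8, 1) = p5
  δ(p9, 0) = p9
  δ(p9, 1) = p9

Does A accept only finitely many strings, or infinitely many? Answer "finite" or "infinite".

finite

The useful states (reachable from p7 and able to reach an accepting state) are {p5, p7, p8}.
Restricted to these states the transition graph has no cycle, so every accepting path has bounded length and L is finite.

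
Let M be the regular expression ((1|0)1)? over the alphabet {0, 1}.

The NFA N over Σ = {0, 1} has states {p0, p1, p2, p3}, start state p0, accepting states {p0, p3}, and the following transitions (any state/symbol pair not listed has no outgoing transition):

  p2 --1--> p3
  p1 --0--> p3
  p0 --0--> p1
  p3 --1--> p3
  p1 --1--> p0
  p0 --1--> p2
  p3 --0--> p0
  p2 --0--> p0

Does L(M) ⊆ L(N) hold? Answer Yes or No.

Yes

Converting the expression M to a DFA (subset construction, then merging equivalent states) gives the minimal DFA with states {m0, m1, m2, m3}, start state m0, accepting states {m0, m3} and transitions m0: 0→m1, 1→m1; m1: 0→m2, 1→m3; m2: 0→m2, 1→m2; m3: 0→m2, 1→m2.
Exploring the product automaton M × N from the start pair (m0, p0), following both machines on each input symbol, reaches 9 state pairs: (m0, p0), (m1, p1), (m1, p2), (m2, p3), (m3, p0), (m2, p0), (m3, p3), (m2, p1), (m2, p2).
M accepts in {m0, m3} and N accepts in {p0, p3}. The reachable pairs whose M-component is accepting are (m0, p0), (m3, p0), (m3, p3); in each of them the N-component is accepting too, so the product for L(M) \ L(N) (M-component accepting, N-component rejecting) has no reachable accepting pair and the difference is empty.
Hence every string in L(M) is also in L(N).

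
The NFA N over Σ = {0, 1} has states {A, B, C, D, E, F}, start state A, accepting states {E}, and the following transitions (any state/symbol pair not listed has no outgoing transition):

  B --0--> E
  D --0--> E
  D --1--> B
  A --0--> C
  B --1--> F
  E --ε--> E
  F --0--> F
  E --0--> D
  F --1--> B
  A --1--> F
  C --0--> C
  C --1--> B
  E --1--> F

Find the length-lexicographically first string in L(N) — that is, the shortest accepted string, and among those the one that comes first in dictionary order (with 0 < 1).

010

A breadth-first search from A reaches an accepting state first via the path A → C → B → E on input 010.
No string of length < 3 is accepted (BFS exhausts all shorter strings without reaching an accepting state), and 010 is the lexicographically least accepting string of length 3.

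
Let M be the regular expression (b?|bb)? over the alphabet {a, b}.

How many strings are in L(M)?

3

The expression has no Kleene star, so L(M) is finite. Expanding the alternatives gives {ε, b, bb}.
That is 1 of length 0, 1 of length 1, 1 of length 2: 3 strings in all.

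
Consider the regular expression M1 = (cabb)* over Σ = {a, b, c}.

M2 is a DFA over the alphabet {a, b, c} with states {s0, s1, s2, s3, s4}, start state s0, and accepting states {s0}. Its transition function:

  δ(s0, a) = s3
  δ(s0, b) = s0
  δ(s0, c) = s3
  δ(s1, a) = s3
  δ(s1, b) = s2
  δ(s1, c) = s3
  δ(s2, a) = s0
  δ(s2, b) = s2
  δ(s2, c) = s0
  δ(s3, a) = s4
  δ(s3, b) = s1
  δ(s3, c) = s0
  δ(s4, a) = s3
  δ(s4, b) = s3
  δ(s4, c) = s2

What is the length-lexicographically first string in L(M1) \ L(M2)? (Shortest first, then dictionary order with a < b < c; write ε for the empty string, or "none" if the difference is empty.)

cabb

The string cabb is accepted by M1 but not by M2.
No shorter string lies in the difference, and cabb is the lexicographically first length-4 string in L(M1) \ L(M2).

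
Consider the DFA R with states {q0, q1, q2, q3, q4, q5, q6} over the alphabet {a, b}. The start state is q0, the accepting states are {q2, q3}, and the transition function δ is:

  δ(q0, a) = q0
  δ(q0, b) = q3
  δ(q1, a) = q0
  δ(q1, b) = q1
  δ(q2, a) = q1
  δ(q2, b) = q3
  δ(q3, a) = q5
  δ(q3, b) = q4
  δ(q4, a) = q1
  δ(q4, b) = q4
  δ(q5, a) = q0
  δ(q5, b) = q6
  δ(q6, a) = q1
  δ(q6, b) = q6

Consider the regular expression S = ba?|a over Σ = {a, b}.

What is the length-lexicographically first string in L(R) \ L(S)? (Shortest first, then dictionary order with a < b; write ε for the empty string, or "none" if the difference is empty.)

The string ab is accepted by R but not by S.
No shorter string lies in the difference, and ab is the lexicographically first length-2 string in L(R) \ L(S).

ab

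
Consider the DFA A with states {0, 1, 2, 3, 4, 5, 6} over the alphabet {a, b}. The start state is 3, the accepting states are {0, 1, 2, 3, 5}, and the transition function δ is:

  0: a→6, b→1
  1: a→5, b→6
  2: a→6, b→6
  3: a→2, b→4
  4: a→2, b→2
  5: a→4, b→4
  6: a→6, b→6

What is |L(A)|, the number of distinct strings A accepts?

4

The useful subgraph on states {2, 3, 4} is acyclic, so L(A) is finite; the longest accepting path visits 3 useful states, giving maximum string length 2.
Counting accepting paths from 3 by length: 1 of length 0, 1 of length 1, 2 of length 2. Total 4.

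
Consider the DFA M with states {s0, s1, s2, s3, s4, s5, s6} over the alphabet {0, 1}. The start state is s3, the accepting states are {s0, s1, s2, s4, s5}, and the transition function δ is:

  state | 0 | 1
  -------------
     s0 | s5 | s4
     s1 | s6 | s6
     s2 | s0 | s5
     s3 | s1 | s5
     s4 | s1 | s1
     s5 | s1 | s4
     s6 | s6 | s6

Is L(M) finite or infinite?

The useful states (reachable from s3 and able to reach an accepting state) are {s1, s3, s4, s5}.
Restricted to these states the transition graph has no cycle, so every accepting path has bounded length and L is finite.

finite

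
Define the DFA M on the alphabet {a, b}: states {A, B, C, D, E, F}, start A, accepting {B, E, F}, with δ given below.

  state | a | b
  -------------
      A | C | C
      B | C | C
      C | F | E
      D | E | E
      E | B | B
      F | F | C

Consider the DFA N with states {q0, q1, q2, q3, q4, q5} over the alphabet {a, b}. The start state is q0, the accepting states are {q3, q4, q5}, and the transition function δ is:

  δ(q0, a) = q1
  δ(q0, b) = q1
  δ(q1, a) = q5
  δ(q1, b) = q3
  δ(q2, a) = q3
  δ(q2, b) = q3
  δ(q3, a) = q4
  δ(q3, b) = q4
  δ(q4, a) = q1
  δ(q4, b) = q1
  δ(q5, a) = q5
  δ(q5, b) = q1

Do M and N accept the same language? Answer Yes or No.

Exploring the product automaton M × N from the start pair (A, q0), following both machines on each input symbol, reaches 5 state pairs: (A, q0), (C, q1), (F, q5), (E, q3), (B, q4).
M accepts in {B, E, F} and N accepts in {q3, q4, q5}. In every reachable pair the two components are either both accepting — (F, q5), (E, q3), (B, q4) — or both non-accepting, so no string is accepted by exactly one of the machines: L(M) \ L(N) and L(N) \ L(M) are both empty.
Hence every string is accepted by M iff it is accepted by N, and the two languages coincide.

Yes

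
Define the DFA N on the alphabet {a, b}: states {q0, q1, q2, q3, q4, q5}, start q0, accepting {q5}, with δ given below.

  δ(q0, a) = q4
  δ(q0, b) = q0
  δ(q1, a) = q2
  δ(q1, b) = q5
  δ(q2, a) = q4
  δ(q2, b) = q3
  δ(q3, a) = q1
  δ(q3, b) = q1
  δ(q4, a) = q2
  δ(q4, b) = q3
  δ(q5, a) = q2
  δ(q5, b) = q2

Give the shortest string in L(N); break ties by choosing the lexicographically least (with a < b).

A breadth-first search from q0 reaches an accepting state first via the path q0 → q4 → q3 → q1 → q5 on input abab.
No string of length < 4 is accepted (BFS exhausts all shorter strings without reaching an accepting state), and abab is the lexicographically least accepting string of length 4.

abab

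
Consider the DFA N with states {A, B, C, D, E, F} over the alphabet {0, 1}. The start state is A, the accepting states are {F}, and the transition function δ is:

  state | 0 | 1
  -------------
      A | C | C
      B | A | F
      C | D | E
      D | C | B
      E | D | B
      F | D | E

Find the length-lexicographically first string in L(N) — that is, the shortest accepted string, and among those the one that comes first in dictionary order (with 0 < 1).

0011

A breadth-first search from A reaches an accepting state first via the path A → C → D → B → F on input 0011.
No string of length < 4 is accepted (BFS exhausts all shorter strings without reaching an accepting state), and 0011 is the lexicographically least accepting string of length 4.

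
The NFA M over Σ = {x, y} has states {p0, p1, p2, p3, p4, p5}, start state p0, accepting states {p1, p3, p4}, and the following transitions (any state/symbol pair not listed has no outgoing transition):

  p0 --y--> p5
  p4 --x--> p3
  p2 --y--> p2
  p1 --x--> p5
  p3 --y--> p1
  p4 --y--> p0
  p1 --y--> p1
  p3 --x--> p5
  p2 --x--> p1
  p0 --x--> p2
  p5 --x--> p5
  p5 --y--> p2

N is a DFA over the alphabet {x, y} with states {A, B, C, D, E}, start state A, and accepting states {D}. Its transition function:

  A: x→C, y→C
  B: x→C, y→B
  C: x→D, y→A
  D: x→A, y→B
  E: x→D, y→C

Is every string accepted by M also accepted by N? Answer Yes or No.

No

The string xxy is in L(M) but not in L(N).
So L(M) ⊄ L(N).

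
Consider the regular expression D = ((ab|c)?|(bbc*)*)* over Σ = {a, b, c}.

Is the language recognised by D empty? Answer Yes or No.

No

The empty string ε matches the expression, so it belongs to L(D).
Since L(D) contains at least one string, it is not empty.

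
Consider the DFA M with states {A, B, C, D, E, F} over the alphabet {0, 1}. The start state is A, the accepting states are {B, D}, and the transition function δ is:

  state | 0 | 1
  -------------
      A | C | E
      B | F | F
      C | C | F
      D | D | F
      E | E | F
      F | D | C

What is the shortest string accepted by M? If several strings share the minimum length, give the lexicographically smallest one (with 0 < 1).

010

A breadth-first search from A reaches an accepting state first via the path A → C → F → D on input 010.
No string of length < 3 is accepted (BFS exhausts all shorter strings without reaching an accepting state), and 010 is the lexicographically least accepting string of length 3.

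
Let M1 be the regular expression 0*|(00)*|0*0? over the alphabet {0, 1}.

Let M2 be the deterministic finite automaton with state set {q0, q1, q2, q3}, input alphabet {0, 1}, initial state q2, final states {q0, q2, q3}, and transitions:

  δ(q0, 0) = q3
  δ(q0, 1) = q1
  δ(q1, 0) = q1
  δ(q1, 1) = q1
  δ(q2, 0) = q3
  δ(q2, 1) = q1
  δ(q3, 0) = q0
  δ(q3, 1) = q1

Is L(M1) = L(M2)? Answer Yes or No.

Yes

Converting the expression M1 to a DFA (subset construction, then merging equivalent states) gives the minimal DFA with states {r0, r1}, start state r0, accepting states {r0} and transitions r0: 0→r0, 1→r1; r1: 0→r1, 1→r1.
Exploring the product automaton M1 × M2 from the start pair (r0, q2), following both machines on each input symbol, reaches 4 state pairs: (r0, q2), (r0, q3), (r1, q1), (r0, q0).
M1 accepts in {r0} and M2 accepts in {q0, q2, q3}. In every reachable pair the two components are either both accepting — (r0, q2), (r0, q3), (r0, q0) — or both non-accepting, so no string is accepted by exactly one of the machines: L(M1) \ L(M2) and L(M2) \ L(M1) are both empty.
Hence every string is accepted by M1 iff it is accepted by M2, and the two languages coincide.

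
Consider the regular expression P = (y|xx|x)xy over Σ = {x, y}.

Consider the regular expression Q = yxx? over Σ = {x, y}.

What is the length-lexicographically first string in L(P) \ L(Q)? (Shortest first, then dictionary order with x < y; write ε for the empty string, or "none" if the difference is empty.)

The string xxy is accepted by P but not by Q.
No shorter string lies in the difference, and xxy is the lexicographically first length-3 string in L(P) \ L(Q).

xxy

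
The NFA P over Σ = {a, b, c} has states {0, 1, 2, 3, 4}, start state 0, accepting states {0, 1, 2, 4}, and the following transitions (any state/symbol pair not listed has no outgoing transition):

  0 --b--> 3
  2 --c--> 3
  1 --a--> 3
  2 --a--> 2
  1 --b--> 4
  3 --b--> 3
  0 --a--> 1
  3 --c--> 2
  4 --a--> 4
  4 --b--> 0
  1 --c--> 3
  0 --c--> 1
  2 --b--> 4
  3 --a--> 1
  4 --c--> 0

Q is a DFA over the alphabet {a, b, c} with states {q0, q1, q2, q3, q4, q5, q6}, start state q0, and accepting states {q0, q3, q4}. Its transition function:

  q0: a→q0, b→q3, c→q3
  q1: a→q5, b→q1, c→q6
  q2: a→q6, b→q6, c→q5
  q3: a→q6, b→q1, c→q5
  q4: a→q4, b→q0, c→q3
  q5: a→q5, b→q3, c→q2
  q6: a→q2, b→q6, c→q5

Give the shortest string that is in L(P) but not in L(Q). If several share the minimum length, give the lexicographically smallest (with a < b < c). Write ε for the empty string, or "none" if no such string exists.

The string ba is accepted by P but not by Q.
No shorter string lies in the difference, and ba is the lexicographically first length-2 string in L(P) \ L(Q).

ba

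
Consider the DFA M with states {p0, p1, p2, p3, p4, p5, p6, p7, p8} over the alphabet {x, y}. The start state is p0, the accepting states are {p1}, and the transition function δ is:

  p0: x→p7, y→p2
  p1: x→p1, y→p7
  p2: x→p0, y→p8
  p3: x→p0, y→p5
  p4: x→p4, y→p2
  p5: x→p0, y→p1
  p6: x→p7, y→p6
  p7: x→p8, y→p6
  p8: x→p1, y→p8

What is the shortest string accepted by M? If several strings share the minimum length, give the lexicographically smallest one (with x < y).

A breadth-first search from p0 reaches an accepting state first via the path p0 → p7 → p8 → p1 on input xxx.
No string of length < 3 is accepted (BFS exhausts all shorter strings without reaching an accepting state), and xxx is the lexicographically least accepting string of length 3.

xxx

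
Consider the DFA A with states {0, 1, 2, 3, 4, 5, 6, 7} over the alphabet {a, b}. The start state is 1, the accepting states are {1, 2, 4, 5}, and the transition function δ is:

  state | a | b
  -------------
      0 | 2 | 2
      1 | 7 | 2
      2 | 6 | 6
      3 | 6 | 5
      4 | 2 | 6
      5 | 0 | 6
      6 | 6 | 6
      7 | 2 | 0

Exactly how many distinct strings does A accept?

5

The useful subgraph on states {0, 1, 2, 7} is acyclic, so L(A) is finite; the longest accepting path visits 4 useful states, giving maximum string length 3.
Counting accepting paths from 1 by length: 1 of length 0, 1 of length 1, 1 of length 2, 2 of length 3. Total 5.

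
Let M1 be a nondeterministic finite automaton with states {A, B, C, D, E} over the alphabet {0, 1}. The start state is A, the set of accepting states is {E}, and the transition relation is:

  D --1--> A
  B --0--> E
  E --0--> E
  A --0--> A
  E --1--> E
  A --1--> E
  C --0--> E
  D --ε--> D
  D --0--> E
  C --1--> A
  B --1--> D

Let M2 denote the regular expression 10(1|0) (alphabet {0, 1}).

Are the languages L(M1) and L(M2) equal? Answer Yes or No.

No

The string 1 is accepted by M1 but rejected by M2.
So L(M1) ≠ L(M2).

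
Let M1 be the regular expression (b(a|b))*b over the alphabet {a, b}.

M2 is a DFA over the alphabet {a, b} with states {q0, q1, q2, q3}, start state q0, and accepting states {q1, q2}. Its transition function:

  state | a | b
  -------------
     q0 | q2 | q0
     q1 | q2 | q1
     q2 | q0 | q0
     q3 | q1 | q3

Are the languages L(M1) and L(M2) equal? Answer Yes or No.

No

The string b is accepted by M1 but rejected by M2.
So L(M1) ≠ L(M2).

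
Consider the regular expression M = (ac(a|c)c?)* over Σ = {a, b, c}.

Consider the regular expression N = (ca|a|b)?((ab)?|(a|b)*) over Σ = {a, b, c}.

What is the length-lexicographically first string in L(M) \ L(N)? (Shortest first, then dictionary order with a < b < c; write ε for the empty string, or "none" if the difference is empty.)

The string aca is accepted by M but not by N.
No shorter string lies in the difference, and aca is the lexicographically first length-3 string in L(M) \ L(N).

aca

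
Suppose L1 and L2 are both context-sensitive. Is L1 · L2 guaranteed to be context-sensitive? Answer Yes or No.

With disjoint nonterminals (and terminals first replaced by fresh nonterminal copies so contexts cannot straddle the boundary), S → S₁S₂ added to two noncontracting grammars is noncontracting and generates L₁L₂; equivalently an LBA guesses the split point and checks each part in place.
So the context-sensitive languages are closed under concatenation.

Yes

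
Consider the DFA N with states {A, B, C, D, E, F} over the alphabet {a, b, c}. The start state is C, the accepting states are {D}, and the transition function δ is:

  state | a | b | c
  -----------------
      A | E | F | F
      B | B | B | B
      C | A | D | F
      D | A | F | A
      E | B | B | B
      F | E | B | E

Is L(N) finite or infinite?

The useful states (reachable from C and able to reach an accepting state) are {C, D}.
Restricted to these states the transition graph has no cycle, so every accepting path has bounded length and L is finite.

finite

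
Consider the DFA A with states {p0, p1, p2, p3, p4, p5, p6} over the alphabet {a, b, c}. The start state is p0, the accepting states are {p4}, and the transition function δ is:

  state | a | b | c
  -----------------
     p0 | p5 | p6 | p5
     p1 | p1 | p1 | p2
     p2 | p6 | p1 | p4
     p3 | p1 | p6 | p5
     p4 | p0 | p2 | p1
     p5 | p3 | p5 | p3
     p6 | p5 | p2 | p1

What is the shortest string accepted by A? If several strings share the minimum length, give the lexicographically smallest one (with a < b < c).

bbc

A breadth-first search from p0 reaches an accepting state first via the path p0 → p6 → p2 → p4 on input bbc.
No string of length < 3 is accepted (BFS exhausts all shorter strings without reaching an accepting state), and bbc is the lexicographically least accepting string of length 3.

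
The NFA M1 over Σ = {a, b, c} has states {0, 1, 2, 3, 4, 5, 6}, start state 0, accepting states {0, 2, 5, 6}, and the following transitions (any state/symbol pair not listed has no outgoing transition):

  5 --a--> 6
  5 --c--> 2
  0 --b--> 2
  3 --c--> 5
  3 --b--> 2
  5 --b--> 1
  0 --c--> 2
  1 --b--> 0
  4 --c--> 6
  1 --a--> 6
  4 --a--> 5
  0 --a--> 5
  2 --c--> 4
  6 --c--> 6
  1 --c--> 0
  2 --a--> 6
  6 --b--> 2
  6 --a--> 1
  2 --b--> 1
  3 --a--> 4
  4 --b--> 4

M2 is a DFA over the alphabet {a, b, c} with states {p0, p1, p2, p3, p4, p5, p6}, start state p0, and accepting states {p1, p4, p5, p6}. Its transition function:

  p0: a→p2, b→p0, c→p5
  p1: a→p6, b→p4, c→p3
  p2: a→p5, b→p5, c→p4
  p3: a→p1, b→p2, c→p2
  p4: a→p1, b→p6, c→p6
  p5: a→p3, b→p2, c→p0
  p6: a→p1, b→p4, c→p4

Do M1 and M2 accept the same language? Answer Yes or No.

The empty string ε is accepted by M1 but rejected by M2.
So L(M1) ≠ L(M2).

No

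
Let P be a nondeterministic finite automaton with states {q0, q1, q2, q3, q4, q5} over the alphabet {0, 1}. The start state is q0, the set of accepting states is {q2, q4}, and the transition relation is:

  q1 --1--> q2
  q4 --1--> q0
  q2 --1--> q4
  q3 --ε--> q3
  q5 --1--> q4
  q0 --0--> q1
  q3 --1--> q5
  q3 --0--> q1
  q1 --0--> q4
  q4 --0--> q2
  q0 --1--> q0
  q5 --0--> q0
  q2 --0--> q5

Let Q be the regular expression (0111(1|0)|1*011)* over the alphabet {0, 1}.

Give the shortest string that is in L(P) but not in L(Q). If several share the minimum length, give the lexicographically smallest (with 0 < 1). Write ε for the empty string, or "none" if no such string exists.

00

The string 00 is accepted by P but not by Q.
No shorter string lies in the difference, and 00 is the lexicographically first length-2 string in L(P) \ L(Q).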